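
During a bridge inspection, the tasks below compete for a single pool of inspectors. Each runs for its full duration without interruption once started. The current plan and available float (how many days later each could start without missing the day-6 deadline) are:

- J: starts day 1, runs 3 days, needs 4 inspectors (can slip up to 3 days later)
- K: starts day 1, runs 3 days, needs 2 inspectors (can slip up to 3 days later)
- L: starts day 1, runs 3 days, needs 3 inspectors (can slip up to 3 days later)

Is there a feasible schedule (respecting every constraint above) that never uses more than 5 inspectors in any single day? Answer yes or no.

yes

Schedule J@1, K@4, L@4: d1:4  d2:4  d3:4  d4:5  d5:5  d6:5 — peak 5 ≤ 5.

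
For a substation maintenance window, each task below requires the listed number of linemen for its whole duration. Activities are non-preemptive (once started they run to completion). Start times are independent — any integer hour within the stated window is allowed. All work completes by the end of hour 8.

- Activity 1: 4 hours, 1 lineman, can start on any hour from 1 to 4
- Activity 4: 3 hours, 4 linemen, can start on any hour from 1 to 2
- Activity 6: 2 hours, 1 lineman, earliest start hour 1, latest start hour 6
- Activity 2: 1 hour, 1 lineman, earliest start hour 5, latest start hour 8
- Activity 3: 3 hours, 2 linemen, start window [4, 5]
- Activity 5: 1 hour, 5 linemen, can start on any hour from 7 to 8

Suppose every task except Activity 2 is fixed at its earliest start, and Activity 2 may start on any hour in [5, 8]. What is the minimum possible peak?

6

Activity 2@5: h1:6  h2:6  h3:5  h4:3  h5:3  h6:2  h7:5  h8:0 → peak 6
Activity 2@6: h1:6  h2:6  h3:5  h4:3  h5:2  h6:3  h7:5  h8:0 → peak 6
Activity 2@7: h1:6  h2:6  h3:5  h4:3  h5:2  h6:2  h7:6  h8:0 → peak 6
Activity 2@8: h1:6  h2:6  h3:5  h4:3  h5:2  h6:2  h7:5  h8:1 → peak 6
Best is Activity 2@5, peak 6.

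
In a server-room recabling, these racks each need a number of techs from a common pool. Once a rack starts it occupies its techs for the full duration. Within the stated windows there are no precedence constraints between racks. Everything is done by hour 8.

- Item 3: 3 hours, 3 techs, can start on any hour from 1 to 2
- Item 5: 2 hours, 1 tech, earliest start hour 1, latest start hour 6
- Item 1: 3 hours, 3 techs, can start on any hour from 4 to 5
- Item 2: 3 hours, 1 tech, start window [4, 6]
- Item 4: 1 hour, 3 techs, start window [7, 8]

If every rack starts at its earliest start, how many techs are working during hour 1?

At early start, hour 1 has: Item 3, Item 5.
Demand: 3 + 1 = 4.

4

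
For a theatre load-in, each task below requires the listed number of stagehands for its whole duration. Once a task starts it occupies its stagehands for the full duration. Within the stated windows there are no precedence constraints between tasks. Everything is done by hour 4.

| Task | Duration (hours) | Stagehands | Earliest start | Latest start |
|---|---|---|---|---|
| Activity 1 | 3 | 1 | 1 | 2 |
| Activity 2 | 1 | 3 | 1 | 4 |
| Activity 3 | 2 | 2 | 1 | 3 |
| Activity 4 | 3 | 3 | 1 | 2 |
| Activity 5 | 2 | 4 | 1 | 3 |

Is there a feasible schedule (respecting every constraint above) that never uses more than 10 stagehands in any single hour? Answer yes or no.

Schedule Activity 1@1, Activity 2@1, Activity 3@1, Activity 4@2, Activity 5@3: h1:6  h2:6  h3:8  h4:7 — peak 8 ≤ 10.

yes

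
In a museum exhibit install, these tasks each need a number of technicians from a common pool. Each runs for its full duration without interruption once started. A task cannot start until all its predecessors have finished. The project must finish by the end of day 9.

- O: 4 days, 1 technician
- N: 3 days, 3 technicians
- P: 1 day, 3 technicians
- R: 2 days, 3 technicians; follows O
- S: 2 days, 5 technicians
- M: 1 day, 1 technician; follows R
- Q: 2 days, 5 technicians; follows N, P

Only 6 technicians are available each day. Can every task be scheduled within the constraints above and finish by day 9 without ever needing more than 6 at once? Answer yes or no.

Schedule O@1, N@1, P@6, R@6, S@4, M@8, Q@8: d1:4  d2:4  d3:4  d4:6  d5:5  d6:6  d7:3  d8:6  d9:5 — peak 6 ≤ 6.

yes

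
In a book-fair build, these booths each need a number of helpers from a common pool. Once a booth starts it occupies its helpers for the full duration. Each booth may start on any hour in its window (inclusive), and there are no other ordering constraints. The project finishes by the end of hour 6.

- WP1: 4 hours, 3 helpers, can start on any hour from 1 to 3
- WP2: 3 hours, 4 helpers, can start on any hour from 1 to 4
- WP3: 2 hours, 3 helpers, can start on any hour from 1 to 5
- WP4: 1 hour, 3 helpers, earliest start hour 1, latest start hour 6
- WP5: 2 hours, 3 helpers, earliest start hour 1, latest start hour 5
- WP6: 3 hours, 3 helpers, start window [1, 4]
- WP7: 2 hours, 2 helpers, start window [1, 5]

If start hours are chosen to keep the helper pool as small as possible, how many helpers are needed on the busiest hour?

9

Early-start (WP1@1, WP2@1, WP3@1, WP4@1, WP5@1, WP6@1, WP7@1) gives peak 21: h1:21  h2:18  h3:10  h4:3  h5:0  h6:0.
Shift WP3→4, WP4→6, WP5→5, WP6→4.
Schedule WP1@1, WP2@1, WP3@4, WP4@6, WP5@5, WP6@4, WP7@1: h1:9  h2:9  h3:7  h4:9  h5:9  h6:9 — peak 9.
Total helper-hours = 52 over 6 hours ⇒ peak ≥ ⌈52/6⌉ = 9, so 9 is optimal.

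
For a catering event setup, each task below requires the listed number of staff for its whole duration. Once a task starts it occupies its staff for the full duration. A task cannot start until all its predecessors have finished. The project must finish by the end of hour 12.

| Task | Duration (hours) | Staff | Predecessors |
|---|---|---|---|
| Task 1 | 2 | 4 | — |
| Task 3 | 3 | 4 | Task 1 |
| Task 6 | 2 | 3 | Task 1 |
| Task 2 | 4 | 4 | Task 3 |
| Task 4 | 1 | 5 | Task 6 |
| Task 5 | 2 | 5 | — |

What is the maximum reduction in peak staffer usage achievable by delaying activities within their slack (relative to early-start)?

2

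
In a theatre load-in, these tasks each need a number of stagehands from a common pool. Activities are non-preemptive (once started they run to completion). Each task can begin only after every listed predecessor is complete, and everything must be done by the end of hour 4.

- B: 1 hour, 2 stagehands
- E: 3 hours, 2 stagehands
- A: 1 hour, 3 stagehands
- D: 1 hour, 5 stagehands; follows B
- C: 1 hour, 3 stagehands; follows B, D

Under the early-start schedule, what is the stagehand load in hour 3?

At early start, hour 3 has: E, C.
Demand: 2 + 3 = 5.

5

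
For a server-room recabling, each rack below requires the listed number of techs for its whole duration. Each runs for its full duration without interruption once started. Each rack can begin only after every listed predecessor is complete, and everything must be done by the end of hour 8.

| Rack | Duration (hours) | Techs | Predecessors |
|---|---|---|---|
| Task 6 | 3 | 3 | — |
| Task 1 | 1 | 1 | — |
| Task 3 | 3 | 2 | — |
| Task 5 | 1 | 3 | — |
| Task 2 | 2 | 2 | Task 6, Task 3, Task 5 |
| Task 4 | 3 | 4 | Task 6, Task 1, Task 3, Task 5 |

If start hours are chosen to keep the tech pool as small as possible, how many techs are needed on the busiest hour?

6

Early-start (Task 6@1, Task 1@1, Task 3@1, Task 5@1, Task 2@4, Task 4@4) gives peak 9: h1:9  h2:5  h3:5  h4:6  h5:6  h6:4  h7:0  h8:0.
Shift Task 5→4, Task 2→5, Task 4→5.
Schedule Task 6@1, Task 1@1, Task 3@1, Task 5@4, Task 2@5, Task 4@5: h1:6  h2:5  h3:5  h4:3  h5:6  h6:6  h7:4  h8:0 — peak 6.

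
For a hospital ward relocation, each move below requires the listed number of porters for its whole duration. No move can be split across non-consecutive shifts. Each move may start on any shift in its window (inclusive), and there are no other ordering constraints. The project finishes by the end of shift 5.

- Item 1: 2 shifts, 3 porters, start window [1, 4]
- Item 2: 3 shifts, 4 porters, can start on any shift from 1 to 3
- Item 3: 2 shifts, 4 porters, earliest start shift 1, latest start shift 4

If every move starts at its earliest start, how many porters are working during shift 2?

11

At early start, shift 2 has: Item 1, Item 2, Item 3.
Demand: 3 + 4 + 4 = 11.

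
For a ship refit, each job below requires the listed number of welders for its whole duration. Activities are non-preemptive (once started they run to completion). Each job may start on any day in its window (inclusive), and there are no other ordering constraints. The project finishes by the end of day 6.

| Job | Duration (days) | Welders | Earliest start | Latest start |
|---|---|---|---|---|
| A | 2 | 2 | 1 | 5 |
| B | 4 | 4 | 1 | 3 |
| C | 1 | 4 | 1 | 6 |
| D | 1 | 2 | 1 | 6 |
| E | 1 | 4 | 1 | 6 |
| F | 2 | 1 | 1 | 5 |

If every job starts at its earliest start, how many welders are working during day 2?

At early start, day 2 has: A, B, F.
Demand: 2 + 4 + 1 = 7.

7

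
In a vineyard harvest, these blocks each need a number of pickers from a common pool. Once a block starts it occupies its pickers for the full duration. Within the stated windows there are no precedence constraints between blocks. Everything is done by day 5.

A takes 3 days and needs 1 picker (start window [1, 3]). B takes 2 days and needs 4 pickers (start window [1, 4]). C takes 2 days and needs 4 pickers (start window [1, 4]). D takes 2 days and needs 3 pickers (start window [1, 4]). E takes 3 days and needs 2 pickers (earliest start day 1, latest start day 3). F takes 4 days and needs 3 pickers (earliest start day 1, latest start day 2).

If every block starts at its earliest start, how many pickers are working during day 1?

17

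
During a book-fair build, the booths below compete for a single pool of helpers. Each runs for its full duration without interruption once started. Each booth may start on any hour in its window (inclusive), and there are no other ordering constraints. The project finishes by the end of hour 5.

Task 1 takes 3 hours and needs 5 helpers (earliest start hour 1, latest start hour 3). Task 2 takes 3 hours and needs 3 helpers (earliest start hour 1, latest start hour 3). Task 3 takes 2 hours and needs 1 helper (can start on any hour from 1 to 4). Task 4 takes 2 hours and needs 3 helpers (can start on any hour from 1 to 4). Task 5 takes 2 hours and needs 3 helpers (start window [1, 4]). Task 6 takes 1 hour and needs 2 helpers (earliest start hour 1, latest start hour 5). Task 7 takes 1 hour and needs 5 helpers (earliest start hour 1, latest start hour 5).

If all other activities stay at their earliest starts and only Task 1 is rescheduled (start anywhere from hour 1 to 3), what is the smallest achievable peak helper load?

Task 1@1: h1:22  h2:15  h3:8  h4:0  h5:0 → peak 22
Task 1@2: h1:17  h2:15  h3:8  h4:5  h5:0 → peak 17
Task 1@3: h1:17  h2:10  h3:8  h4:5  h5:5 → peak 17
Best is Task 1@2, peak 17.

17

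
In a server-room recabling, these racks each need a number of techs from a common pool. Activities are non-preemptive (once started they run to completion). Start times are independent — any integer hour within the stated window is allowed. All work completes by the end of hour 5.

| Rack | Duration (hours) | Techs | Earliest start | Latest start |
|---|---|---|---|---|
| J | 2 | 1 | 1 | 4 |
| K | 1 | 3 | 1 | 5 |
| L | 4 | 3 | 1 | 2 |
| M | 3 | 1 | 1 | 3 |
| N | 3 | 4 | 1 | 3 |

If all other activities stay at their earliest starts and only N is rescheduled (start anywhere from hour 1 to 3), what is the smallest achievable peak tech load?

8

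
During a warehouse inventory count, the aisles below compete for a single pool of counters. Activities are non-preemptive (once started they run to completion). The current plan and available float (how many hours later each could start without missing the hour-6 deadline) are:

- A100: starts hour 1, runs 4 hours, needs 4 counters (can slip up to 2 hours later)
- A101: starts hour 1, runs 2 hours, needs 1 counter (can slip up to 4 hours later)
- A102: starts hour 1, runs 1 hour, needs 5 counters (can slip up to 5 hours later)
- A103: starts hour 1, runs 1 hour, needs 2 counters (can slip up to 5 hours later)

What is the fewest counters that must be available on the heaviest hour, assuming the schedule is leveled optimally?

5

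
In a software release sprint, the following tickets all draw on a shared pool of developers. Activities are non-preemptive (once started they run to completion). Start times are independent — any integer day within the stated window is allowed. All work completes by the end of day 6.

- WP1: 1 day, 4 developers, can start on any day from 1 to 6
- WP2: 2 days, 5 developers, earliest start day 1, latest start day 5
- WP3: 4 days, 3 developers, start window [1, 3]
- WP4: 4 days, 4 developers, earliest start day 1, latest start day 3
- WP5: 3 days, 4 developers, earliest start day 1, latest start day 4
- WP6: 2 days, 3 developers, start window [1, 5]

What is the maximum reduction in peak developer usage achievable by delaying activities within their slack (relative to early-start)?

12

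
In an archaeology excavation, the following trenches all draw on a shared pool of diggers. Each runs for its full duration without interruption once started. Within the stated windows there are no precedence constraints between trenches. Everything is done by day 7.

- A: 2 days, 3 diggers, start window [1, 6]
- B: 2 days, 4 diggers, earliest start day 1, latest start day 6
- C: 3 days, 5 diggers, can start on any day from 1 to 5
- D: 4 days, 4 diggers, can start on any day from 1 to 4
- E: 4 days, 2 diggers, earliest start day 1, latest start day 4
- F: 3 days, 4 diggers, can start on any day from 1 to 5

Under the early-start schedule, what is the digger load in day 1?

22

At early start, day 1 has: A, B, C, D, E, F.
Demand: 3 + 4 + 5 + 4 + 2 + 4 = 22.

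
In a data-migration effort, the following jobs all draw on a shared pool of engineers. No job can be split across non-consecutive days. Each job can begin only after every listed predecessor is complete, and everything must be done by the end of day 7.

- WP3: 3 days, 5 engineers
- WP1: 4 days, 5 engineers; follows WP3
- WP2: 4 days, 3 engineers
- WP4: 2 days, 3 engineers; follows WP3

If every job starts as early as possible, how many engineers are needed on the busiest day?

Early-start schedule: WP3@1, WP1@4, WP2@1, WP4@4.
Load per day: day 1: 8, day 2: 8, day 3: 8, day 4: 11, day 5: 8, day 6: 5, day 7: 5.
Peak is 11.

11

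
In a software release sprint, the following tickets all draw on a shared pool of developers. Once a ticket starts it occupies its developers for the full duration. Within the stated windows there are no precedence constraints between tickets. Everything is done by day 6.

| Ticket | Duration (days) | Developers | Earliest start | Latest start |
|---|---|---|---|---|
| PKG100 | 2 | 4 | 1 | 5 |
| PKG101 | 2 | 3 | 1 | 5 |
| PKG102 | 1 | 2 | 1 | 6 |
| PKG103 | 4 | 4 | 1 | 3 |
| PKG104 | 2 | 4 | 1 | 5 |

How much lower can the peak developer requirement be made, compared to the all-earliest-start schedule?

9

Early-start peak: d1:17  d2:15  d3:4  d4:4  d5:0  d6:0 ⇒ 17.
Leveled (PKG100@1, PKG101@1, PKG102@3, PKG103@3, PKG104@4): d1:7  d2:7  d3:6  d4:8  d5:8  d6:4 ⇒ 8.
Reduction 17 − 8 = 9.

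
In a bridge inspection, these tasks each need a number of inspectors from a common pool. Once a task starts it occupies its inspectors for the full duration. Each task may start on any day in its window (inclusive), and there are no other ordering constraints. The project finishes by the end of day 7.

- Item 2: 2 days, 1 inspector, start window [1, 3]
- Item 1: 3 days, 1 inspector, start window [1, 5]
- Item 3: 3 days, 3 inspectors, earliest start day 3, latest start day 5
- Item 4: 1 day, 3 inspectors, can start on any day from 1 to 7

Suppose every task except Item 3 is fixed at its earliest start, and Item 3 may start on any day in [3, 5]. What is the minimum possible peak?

5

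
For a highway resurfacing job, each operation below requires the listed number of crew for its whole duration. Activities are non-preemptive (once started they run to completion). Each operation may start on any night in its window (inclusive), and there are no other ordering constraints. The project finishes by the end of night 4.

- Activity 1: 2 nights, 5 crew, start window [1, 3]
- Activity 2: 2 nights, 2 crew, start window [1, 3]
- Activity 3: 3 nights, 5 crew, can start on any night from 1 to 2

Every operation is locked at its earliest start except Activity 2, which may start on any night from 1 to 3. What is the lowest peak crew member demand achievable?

Activity 2@1: n1:12  n2:12  n3:5  n4:0 → peak 12
Activity 2@2: n1:10  n2:12  n3:7  n4:0 → peak 12
Activity 2@3: n1:10  n2:10  n3:7  n4:2 → peak 10
Best is Activity 2@3, peak 10.

10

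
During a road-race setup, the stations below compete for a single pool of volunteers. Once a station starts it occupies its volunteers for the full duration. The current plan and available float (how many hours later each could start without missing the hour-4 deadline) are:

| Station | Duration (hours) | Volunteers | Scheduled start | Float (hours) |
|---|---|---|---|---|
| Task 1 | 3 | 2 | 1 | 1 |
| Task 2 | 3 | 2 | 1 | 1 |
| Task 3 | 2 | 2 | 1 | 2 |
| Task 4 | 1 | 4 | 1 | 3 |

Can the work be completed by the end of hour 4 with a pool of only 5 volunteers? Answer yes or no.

The minimum achievable peak is 6; 5 < 6, so no feasible schedule stays within the cap.

no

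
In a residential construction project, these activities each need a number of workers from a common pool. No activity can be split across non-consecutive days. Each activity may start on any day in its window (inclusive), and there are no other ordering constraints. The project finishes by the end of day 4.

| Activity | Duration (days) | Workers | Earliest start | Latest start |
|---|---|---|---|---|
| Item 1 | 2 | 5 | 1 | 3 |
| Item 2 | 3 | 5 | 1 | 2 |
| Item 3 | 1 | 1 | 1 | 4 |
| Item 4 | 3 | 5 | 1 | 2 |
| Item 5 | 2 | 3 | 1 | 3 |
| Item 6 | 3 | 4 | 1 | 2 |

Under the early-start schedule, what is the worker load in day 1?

23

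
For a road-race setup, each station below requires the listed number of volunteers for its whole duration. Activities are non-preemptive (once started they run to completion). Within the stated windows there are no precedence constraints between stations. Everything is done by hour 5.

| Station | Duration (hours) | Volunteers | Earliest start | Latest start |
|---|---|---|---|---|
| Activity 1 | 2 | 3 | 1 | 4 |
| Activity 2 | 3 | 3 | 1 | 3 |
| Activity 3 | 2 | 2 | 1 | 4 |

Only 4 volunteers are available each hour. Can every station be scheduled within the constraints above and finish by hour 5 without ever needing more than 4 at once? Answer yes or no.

The minimum achievable peak is 5; 4 < 5, so no feasible schedule stays within the cap.

no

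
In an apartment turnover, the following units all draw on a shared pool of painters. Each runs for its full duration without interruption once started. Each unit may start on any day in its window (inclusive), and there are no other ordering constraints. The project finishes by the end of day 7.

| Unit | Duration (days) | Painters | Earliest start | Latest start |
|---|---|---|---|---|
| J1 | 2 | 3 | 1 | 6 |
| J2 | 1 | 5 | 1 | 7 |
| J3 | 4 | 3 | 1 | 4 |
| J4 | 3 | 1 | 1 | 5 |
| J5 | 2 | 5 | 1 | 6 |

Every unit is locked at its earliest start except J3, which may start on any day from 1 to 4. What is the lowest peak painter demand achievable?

J3@1: d1:17  d2:12  d3:4  d4:3  d5:0  d6:0  d7:0 → peak 17
J3@2: d1:14  d2:12  d3:4  d4:3  d5:3  d6:0  d7:0 → peak 14
J3@3: d1:14  d2:9  d3:4  d4:3  d5:3  d6:3  d7:0 → peak 14
J3@4: d1:14  d2:9  d3:1  d4:3  d5:3  d6:3  d7:3 → peak 14
Best is J3@2, peak 14.

14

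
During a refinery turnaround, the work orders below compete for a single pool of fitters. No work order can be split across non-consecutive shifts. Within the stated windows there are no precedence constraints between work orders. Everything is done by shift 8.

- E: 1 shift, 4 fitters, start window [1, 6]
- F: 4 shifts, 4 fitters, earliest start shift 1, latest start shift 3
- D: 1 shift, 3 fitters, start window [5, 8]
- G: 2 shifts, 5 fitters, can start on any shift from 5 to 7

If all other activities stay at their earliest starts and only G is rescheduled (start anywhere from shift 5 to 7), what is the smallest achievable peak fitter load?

8

G@5: s1:8  s2:4  s3:4  s4:4  s5:8  s6:5  s7:0  s8:0 → peak 8
G@6: s1:8  s2:4  s3:4  s4:4  s5:3  s6:5  s7:5  s8:0 → peak 8
G@7: s1:8  s2:4  s3:4  s4:4  s5:3  s6:0  s7:5  s8:5 → peak 8
Best is G@5, peak 8.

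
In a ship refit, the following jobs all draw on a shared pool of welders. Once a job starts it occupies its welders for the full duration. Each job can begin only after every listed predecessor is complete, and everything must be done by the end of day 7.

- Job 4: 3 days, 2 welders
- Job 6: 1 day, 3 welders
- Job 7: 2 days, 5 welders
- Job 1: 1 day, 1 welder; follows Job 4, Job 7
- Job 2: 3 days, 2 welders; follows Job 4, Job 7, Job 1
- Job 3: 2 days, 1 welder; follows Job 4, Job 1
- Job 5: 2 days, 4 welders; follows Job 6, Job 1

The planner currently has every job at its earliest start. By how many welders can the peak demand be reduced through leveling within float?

Early-start peak: d1:10  d2:7  d3:2  d4:1  d5:7  d6:7  d7:2 ⇒ 10.
Leveled (Job 4@1, Job 6@1, Job 7@2, Job 1@4, Job 2@5, Job 3@5, Job 5@5): d1:5  d2:7  d3:7  d4:1  d5:7  d6:7  d7:2 ⇒ 7.
Reduction 10 − 7 = 3.

3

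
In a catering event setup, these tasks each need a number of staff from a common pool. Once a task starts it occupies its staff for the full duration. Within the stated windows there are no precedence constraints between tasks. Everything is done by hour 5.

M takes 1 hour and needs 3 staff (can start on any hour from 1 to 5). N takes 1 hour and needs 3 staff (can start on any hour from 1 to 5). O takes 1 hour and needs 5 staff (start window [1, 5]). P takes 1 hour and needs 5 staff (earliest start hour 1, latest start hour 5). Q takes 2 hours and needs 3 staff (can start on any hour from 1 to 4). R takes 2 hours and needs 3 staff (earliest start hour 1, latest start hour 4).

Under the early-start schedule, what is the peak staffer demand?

Early-start schedule: M@1, N@1, O@1, P@1, Q@1, R@1.
Load per hour: hour 1: 22, hour 2: 6, hour 3: 0, hour 4: 0, hour 5: 0.
Peak is 22.

22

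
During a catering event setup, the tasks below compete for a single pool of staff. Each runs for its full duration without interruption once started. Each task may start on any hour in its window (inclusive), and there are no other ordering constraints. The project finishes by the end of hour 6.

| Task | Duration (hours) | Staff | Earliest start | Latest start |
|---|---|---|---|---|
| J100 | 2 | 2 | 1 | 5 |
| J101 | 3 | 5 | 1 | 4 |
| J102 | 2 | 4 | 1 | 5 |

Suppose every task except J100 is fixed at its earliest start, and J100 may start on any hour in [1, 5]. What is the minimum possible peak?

9

J100@1: h1:11  h2:11  h3:5  h4:0  h5:0  h6:0 → peak 11
J100@2: h1:9  h2:11  h3:7  h4:0  h5:0  h6:0 → peak 11
J100@3: h1:9  h2:9  h3:7  h4:2  h5:0  h6:0 → peak 9
J100@4: h1:9  h2:9  h3:5  h4:2  h5:2  h6:0 → peak 9
J100@5: h1:9  h2:9  h3:5  h4:0  h5:2  h6:2 → peak 9
Best is J100@3, peak 9.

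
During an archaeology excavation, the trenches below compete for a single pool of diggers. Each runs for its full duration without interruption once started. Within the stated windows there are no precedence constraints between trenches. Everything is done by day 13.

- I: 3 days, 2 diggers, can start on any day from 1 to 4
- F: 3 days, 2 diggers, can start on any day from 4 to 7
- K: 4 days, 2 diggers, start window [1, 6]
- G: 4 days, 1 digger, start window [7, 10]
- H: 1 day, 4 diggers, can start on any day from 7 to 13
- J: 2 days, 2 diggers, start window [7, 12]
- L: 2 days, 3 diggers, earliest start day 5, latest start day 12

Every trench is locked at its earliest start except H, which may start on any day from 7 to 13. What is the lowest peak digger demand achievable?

H@7: d1:4  d2:4  d3:4  d4:4  d5:5  d6:5  d7:7  d8:3  d9:1  d10:1  d11:0  d12:0  d13:0 → peak 7
H@8: d1:4  d2:4  d3:4  d4:4  d5:5  d6:5  d7:3  d8:7  d9:1  d10:1  d11:0  d12:0  d13:0 → peak 7
H@9: d1:4  d2:4  d3:4  d4:4  d5:5  d6:5  d7:3  d8:3  d9:5  d10:1  d11:0  d12:0  d13:0 → peak 5
H@10: d1:4  d2:4  d3:4  d4:4  d5:5  d6:5  d7:3  d8:3  d9:1  d10:5  d11:0  d12:0  d13:0 → peak 5
H@11: d1:4  d2:4  d3:4  d4:4  d5:5  d6:5  d7:3  d8:3  d9:1  d10:1  d11:4  d12:0  d13:0 → peak 5
H@12: d1:4  d2:4  d3:4  d4:4  d5:5  d6:5  d7:3  d8:3  d9:1  d10:1  d11:0  d12:4  d13:0 → peak 5
H@13: d1:4  d2:4  d3:4  d4:4  d5:5  d6:5  d7:3  d8:3  d9:1  d10:1  d11:0  d12:0  d13:4 → peak 5
Best is H@9, peak 5.

5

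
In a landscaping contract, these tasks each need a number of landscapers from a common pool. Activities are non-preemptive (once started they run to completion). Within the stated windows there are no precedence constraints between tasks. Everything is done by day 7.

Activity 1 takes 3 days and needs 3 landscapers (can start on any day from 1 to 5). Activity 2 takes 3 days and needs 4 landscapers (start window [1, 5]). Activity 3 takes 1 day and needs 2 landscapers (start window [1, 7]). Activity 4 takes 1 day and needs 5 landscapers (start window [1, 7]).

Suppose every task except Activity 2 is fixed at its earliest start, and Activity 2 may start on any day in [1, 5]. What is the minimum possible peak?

Activity 2@1: d1:14  d2:7  d3:7  d4:0  d5:0  d6:0  d7:0 → peak 14
Activity 2@2: d1:10  d2:7  d3:7  d4:4  d5:0  d6:0  d7:0 → peak 10
Activity 2@3: d1:10  d2:3  d3:7  d4:4  d5:4  d6:0  d7:0 → peak 10
Activity 2@4: d1:10  d2:3  d3:3  d4:4  d5:4  d6:4  d7:0 → peak 10
Activity 2@5: d1:10  d2:3  d3:3  d4:0  d5:4  d6:4  d7:4 → peak 10
Best is Activity 2@2, peak 10.

10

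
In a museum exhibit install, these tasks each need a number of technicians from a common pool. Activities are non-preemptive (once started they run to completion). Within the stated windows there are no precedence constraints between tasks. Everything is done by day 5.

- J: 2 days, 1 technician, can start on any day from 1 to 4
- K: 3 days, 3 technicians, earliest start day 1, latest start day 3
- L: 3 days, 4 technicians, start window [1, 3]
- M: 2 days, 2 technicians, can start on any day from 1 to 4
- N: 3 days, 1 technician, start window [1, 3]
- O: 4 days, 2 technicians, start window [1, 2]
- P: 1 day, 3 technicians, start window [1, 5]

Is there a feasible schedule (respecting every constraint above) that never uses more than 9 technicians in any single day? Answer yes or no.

The minimum achievable peak is 10; 9 < 10, so no feasible schedule stays within the cap.

no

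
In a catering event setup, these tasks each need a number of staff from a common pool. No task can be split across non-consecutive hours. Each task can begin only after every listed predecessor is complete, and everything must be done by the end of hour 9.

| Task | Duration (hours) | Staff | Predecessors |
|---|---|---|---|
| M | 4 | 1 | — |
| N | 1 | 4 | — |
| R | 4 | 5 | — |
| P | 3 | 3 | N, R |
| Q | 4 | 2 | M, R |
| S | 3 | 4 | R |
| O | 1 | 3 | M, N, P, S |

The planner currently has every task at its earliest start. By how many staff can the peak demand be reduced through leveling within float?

Early-start peak: h1:10  h2:6  h3:6  h4:6  h5:9  h6:9  h7:9  h8:5  h9:0 ⇒ 10.
Leveled (M@1, N@1, R@2, P@6, Q@6, S@6, O@9): h1:5  h2:6  h3:6  h4:6  h5:5  h6:9  h7:9  h8:9  h9:5 ⇒ 9.
Reduction 10 − 9 = 1.

1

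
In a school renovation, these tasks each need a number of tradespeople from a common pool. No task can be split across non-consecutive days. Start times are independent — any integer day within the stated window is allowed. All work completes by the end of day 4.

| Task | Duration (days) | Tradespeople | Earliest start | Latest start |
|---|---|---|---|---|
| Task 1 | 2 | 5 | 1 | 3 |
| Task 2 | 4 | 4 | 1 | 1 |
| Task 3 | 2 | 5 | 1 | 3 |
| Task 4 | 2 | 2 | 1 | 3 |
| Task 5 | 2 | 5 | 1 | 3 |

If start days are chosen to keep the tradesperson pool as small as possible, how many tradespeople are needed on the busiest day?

Early-start (Task 1@1, Task 2@1, Task 3@1, Task 4@1, Task 5@1) gives peak 21: d1:21  d2:21  d3:4  d4:4.
Shift Task 4→3, Task 5→3.
Schedule Task 1@1, Task 2@1, Task 3@1, Task 4@3, Task 5@3: d1:14  d2:14  d3:11  d4:11 — peak 14.

14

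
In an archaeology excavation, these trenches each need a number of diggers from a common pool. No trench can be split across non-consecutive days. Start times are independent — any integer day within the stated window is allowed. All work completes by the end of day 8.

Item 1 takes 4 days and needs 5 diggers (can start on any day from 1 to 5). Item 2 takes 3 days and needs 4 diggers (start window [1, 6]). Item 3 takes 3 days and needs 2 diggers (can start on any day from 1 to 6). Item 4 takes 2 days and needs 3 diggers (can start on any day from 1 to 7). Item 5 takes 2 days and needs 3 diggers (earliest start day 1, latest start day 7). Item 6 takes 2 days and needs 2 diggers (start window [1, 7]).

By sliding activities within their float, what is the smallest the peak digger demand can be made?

7

Early-start (Item 1@1, Item 2@1, Item 3@1, Item 4@1, Item 5@1, Item 6@1) gives peak 19: d1:19  d2:19  d3:11  d4:5  d5:0  d6:0  d7:0  d8:0.
Shift Item 2→6, Item 4→5, Item 5→7, Item 6→4.
Schedule Item 1@1, Item 2@6, Item 3@1, Item 4@5, Item 5@7, Item 6@4: d1:7  d2:7  d3:7  d4:7  d5:5  d6:7  d7:7  d8:7 — peak 7.
Total digger-days = 54 over 8 days ⇒ peak ≥ ⌈54/8⌉ = 7, so 7 is optimal.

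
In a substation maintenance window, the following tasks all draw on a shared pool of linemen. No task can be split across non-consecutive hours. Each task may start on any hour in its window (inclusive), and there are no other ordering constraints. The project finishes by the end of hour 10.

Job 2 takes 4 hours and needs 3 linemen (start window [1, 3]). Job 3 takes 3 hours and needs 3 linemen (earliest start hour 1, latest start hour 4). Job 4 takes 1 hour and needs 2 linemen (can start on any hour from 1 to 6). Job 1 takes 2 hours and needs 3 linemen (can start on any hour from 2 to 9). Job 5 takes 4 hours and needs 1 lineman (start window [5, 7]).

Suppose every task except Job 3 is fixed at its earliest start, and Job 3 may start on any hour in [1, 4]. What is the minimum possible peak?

6

Job 3@1: h1:8  h2:9  h3:9  h4:3  h5:1  h6:1  h7:1  h8:1  h9:0  h10:0 → peak 9
Job 3@2: h1:5  h2:9  h3:9  h4:6  h5:1  h6:1  h7:1  h8:1  h9:0  h10:0 → peak 9
Job 3@3: h1:5  h2:6  h3:9  h4:6  h5:4  h6:1  h7:1  h8:1  h9:0  h10:0 → peak 9
Job 3@4: h1:5  h2:6  h3:6  h4:6  h5:4  h6:4  h7:1  h8:1  h9:0  h10:0 → peak 6
Best is Job 3@4, peak 6.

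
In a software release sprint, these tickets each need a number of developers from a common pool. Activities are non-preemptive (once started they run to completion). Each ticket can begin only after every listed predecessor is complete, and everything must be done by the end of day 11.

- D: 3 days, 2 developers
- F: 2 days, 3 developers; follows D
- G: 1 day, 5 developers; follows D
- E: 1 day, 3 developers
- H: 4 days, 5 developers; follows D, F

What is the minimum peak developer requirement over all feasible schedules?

Early-start (D@1, F@4, G@4, E@1, H@6) gives peak 8: d1:5  d2:2  d3:2  d4:8  d5:3  d6:5  d7:5  d8:5  d9:5  d10:0  d11:0.
Shift G→6, H→7.
Schedule D@1, F@4, G@6, E@1, H@7: d1:5  d2:2  d3:2  d4:3  d5:3  d6:5  d7:5  d8:5  d9:5  d10:5  d11:0 — peak 5.

5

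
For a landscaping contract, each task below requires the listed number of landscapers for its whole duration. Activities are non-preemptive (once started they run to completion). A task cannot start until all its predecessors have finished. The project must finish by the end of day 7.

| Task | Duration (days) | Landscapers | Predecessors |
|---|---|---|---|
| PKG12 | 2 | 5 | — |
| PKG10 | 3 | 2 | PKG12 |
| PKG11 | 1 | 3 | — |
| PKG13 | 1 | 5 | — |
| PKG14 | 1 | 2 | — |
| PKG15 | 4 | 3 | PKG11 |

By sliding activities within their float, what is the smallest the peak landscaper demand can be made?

Early-start (PKG12@1, PKG10@3, PKG11@1, PKG13@1, PKG14@1, PKG15@2) gives peak 15: d1:15  d2:8  d3:5  d4:5  d5:5  d6:0  d7:0.
Shift PKG13→3, PKG14→2, PKG15→4.
Schedule PKG12@1, PKG10@3, PKG11@1, PKG13@3, PKG14@2, PKG15@4: d1:8  d2:7  d3:7  d4:5  d5:5  d6:3  d7:3 — peak 8.

8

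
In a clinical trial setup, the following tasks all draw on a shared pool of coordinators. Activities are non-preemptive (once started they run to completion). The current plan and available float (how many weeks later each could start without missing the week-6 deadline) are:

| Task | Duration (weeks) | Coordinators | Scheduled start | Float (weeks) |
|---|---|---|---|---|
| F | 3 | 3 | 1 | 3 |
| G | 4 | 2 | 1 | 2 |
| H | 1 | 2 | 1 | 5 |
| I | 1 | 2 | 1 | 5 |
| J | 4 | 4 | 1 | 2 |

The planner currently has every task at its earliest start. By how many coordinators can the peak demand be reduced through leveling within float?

4

Early-start peak: w1:13  w2:9  w3:9  w4:6  w5:0  w6:0 ⇒ 13.
Leveled (F@1, G@1, H@1, I@1, J@2): w1:9  w2:9  w3:9  w4:6  w5:4  w6:0 ⇒ 9.
Reduction 13 − 9 = 4.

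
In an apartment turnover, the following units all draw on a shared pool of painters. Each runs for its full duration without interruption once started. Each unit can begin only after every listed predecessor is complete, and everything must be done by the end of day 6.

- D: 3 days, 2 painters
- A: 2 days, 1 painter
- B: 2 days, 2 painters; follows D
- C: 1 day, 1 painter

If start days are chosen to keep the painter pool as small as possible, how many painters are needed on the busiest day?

3

Early-start (D@1, A@1, B@4, C@1) gives peak 4: d1:4  d2:3  d3:2  d4:2  d5:2  d6:0.
Shift C→3.
Schedule D@1, A@1, B@4, C@3: d1:3  d2:3  d3:3  d4:2  d5:2  d6:0 — peak 3.
Total painter-days = 13 over 6 days ⇒ peak ≥ ⌈13/6⌉ = 3, so 3 is optimal.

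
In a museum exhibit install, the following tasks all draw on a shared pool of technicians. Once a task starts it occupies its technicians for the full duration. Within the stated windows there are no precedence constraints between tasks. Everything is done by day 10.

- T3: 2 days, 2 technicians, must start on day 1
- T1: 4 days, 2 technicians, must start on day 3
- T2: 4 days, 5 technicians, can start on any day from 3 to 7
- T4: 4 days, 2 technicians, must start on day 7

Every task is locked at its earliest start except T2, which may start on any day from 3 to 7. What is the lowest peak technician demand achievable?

7

T2@3: d1:2  d2:2  d3:7  d4:7  d5:7  d6:7  d7:2  d8:2  d9:2  d10:2 → peak 7
T2@4: d1:2  d2:2  d3:2  d4:7  d5:7  d6:7  d7:7  d8:2  d9:2  d10:2 → peak 7
T2@5: d1:2  d2:2  d3:2  d4:2  d5:7  d6:7  d7:7  d8:7  d9:2  d10:2 → peak 7
T2@6: d1:2  d2:2  d3:2  d4:2  d5:2  d6:7  d7:7  d8:7  d9:7  d10:2 → peak 7
T2@7: d1:2  d2:2  d3:2  d4:2  d5:2  d6:2  d7:7  d8:7  d9:7  d10:7 → peak 7
Best is T2@3, peak 7.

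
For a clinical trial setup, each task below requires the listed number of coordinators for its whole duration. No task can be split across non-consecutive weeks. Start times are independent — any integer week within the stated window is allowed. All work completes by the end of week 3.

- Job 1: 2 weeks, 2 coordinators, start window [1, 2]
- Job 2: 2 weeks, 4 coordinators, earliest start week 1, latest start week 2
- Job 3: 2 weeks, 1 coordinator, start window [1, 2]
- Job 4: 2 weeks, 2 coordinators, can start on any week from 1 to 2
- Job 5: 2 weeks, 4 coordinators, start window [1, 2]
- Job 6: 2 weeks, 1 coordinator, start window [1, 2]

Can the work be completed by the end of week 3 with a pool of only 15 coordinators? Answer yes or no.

yes

Schedule Job 1@1, Job 2@1, Job 3@1, Job 4@1, Job 5@1, Job 6@1: w1:14  w2:14  w3:0 — peak 14 ≤ 15.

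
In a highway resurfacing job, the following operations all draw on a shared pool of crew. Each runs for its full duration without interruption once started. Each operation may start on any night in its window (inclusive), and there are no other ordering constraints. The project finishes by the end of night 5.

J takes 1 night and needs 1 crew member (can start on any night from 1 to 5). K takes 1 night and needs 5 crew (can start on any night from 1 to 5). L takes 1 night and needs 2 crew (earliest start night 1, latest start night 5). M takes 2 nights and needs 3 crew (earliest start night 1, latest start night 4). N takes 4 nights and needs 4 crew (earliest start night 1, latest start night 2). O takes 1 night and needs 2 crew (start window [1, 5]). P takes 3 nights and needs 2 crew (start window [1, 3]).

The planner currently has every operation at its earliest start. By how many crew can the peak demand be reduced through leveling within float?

Early-start peak: n1:19  n2:9  n3:6  n4:4  n5:0 ⇒ 19.
Leveled (J@1, K@1, L@2, M@4, N@2, O@3, P@1): n1:8  n2:8  n3:8  n4:7  n5:7 ⇒ 8.
Reduction 19 − 8 = 11.

11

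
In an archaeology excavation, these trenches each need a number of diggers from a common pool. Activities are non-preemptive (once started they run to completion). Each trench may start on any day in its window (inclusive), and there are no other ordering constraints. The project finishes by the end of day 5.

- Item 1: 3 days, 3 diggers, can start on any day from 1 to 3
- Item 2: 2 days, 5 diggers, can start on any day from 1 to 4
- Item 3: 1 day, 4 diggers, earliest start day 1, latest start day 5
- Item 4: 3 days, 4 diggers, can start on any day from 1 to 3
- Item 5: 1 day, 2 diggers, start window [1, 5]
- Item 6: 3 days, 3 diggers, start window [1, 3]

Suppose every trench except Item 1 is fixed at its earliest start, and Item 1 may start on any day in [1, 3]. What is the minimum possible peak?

18

Item 1@1: d1:21  d2:15  d3:10  d4:0  d5:0 → peak 21
Item 1@2: d1:18  d2:15  d3:10  d4:3  d5:0 → peak 18
Item 1@3: d1:18  d2:12  d3:10  d4:3  d5:3 → peak 18
Best is Item 1@2, peak 18.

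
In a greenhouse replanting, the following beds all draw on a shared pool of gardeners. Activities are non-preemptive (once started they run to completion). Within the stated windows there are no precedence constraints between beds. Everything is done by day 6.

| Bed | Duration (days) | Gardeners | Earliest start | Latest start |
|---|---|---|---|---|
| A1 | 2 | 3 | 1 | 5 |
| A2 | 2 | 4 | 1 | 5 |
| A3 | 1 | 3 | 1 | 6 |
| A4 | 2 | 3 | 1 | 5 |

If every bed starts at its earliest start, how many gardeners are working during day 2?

10

At early start, day 2 has: A1, A2, A4.
Demand: 3 + 4 + 3 = 10.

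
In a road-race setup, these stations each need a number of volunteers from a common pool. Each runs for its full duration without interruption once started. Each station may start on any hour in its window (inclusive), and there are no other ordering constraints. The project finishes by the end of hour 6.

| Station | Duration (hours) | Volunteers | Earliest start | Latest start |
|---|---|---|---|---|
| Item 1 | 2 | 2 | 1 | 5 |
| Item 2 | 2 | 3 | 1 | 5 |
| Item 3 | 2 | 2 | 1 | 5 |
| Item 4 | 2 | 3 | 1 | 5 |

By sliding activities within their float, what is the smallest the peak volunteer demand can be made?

4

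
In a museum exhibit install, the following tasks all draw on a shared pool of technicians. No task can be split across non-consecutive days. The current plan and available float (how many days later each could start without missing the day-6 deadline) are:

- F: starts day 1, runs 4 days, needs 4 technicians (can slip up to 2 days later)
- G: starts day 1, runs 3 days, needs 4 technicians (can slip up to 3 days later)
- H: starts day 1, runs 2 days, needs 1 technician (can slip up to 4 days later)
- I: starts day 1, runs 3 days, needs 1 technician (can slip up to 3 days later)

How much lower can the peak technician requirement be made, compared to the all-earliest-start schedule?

2

Early-start peak: d1:10  d2:10  d3:9  d4:4  d5:0  d6:0 ⇒ 10.
Leveled (F@1, G@1, H@4, I@4): d1:8  d2:8  d3:8  d4:6  d5:2  d6:1 ⇒ 8.
Reduction 10 − 8 = 2.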